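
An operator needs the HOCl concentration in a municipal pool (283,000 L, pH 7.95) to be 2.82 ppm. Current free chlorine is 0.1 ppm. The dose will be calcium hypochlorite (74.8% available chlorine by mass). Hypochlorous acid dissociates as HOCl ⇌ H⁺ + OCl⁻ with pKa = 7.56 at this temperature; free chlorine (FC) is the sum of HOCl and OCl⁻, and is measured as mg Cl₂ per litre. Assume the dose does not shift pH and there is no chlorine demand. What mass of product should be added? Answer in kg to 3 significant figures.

3.65 kg

[OCl⁻]/[HOCl] = 10^(pH − pKa) = 10^(7.95 − 7.56) = 2.455; fraction as HOCl = 1/(1 + 2.455) = 0.2895.
Free chlorine required for 2.82 ppm HOCl: 2.82 / 0.2895 = 9.742 ppm.
FC to add: 9.742 − 0.1 = 9.642 mg/L as Cl₂.
Cl₂ equivalent: 9.642 mg/L × 283,000 L = 2729 g.
Product at 74.8% available Cl: 2729 / 0.748 = 3648 g.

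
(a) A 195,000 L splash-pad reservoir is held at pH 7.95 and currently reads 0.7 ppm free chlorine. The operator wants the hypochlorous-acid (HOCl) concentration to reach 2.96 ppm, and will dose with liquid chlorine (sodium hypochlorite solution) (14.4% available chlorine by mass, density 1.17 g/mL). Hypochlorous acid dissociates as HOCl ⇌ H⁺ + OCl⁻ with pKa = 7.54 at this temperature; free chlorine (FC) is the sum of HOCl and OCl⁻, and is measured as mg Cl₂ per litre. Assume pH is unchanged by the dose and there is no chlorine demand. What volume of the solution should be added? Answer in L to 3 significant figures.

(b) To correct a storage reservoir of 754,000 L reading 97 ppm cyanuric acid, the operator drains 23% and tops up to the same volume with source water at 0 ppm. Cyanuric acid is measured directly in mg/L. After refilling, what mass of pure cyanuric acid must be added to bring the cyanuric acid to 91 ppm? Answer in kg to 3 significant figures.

(a) 11.4 L; (b) 12.3 kg

(a) [OCl⁻]/[HOCl] = 10^(pH − pKa) = 10^(7.95 − 7.54) = 2.57; fraction as HOCl = 1/(1 + 2.57) = 0.2801.
(a) Free chlorine required for 2.96 ppm HOCl: 2.96 / 0.2801 = 10.57 ppm.
(a) FC to add: 10.57 − 0.7 = 9.868 mg/L as Cl₂.
(a) Cl₂ equivalent: 9.868 mg/L × 195,000 L = 1924 g.
(a) Product at 14.4% available Cl: 1924 / 0.144 = 13,360 g.
(a) Volume: 13,360 g ÷ 1.17 g/mL = 11,420 mL.

(b) After draining 23% and refilling: 97 × 0.77 + 0 × 0.23 = 74.69 ppm.
(b) Deficit to target: 91 − 74.69 = 16.31 mg/L.
(b) Mass: 16.31 mg/L × 754,000 L = 12,300 g cyanuric acid.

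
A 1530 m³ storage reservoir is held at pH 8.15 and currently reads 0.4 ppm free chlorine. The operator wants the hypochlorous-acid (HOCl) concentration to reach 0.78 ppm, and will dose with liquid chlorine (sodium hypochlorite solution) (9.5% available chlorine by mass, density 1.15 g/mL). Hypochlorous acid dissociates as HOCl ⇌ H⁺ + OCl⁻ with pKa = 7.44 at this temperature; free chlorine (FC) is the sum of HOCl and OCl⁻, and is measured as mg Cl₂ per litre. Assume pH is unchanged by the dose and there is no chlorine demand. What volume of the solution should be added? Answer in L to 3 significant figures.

61.3 L

Volume: 1530 m³ = 1,530,000 L.
[OCl⁻]/[HOCl] = 10^(pH − pKa) = 10^(8.15 − 7.44) = 5.129; fraction as HOCl = 1/(1 + 5.129) = 0.1632.
Free chlorine required for 0.78 ppm HOCl: 0.78 / 0.1632 = 4.78 ppm.
FC to add: 4.78 − 0.4 = 4.38 mg/L as Cl₂.
Cl₂ equivalent: 4.38 mg/L × 1,530,000 L = 6702 g.
Product at 9.5% available Cl: 6702 / 0.095 = 70,550 g.
Volume: 70,550 g ÷ 1.15 g/mL = 61,340 mL.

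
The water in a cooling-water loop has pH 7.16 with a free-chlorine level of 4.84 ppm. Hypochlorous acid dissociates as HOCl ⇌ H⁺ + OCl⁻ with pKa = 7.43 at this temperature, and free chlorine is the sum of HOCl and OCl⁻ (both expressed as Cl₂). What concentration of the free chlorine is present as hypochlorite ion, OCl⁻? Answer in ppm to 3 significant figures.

1.69 ppm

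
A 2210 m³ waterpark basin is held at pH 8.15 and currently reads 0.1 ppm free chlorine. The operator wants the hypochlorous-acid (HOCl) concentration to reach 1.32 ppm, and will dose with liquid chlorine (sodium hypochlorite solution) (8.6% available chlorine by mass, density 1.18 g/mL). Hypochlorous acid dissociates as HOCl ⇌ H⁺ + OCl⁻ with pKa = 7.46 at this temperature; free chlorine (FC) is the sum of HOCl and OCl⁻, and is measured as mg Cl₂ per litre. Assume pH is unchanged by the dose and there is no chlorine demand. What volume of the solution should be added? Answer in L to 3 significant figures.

Volume: 2210 m³ = 2,210,000 L.
[OCl⁻]/[HOCl] = 10^(pH − pKa) = 10^(8.15 − 7.46) = 4.898; fraction as HOCl = 1/(1 + 4.898) = 0.1696.
Free chlorine required for 1.32 ppm HOCl: 1.32 / 0.1696 = 7.785 ppm.
FC to add: 7.785 − 0.1 = 7.685 mg/L as Cl₂.
Cl₂ equivalent: 7.685 mg/L × 2,210,000 L = 16,980 g.
Product at 8.6% available Cl: 16,980 / 0.086 = 197,500 g.
Volume: 197,500 g ÷ 1.18 g/mL = 167,400 mL.

167 L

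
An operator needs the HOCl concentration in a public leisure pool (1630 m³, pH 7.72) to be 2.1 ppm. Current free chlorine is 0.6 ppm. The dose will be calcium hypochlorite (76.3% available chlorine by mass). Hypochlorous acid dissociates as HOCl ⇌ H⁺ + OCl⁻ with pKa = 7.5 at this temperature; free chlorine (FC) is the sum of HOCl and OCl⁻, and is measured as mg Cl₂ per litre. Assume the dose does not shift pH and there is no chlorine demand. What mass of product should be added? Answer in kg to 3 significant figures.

Volume: 1630 m³ = 1,630,000 L.
[OCl⁻]/[HOCl] = 10^(pH − pKa) = 10^(7.72 − 7.5) = 1.66; fraction as HOCl = 1/(1 + 1.66) = 0.376.
Free chlorine required for 2.1 ppm HOCl: 2.1 / 0.376 = 5.585 ppm.
FC to add: 5.585 − 0.6 = 4.985 mg/L as Cl₂.
Cl₂ equivalent: 4.985 mg/L × 1,630,000 L = 8126 g.
Product at 76.3% available Cl: 8126 / 0.763 = 10,650 g.

10.6 kg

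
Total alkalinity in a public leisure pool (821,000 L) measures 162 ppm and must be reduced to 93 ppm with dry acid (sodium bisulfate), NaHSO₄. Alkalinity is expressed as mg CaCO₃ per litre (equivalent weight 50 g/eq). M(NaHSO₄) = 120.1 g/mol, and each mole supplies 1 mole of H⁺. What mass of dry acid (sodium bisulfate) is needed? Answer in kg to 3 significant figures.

136 kg

Alkalinity to neutralize: (162 − 93) = 69 mg/L as CaCO₃ × 821,000 L = 56,650 g as CaCO₃.
Equivalents of H⁺ required: 56,650 ÷ 50 g/eq = 1133 eq = 1133 mol NaHSO₄.
Mass of NaHSO₄: 1133 × 120.1 = 136,100 g.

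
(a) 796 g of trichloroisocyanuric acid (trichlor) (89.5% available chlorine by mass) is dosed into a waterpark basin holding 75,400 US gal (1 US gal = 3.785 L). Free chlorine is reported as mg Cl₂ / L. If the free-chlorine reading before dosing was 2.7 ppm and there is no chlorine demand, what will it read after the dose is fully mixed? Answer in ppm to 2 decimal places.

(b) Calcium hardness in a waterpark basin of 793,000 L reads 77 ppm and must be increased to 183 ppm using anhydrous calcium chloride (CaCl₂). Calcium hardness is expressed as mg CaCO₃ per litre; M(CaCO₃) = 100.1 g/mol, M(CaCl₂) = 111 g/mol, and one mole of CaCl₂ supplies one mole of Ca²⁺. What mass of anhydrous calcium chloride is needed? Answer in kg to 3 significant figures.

(a) 5.20 ppm; (b) 93.2 kg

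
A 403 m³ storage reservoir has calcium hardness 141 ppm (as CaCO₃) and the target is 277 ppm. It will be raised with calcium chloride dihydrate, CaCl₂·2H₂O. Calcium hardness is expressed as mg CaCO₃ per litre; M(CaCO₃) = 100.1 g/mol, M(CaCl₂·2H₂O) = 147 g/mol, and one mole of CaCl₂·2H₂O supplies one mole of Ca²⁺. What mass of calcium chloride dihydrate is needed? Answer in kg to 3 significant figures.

Volume: 403 m³ = 403,000 L.
Hardness to add: (277 − 141) = 136 mg/L as CaCO₃ × 403,000 L = 54,810 g as CaCO₃.
Moles of Ca²⁺ (1 mol Ca²⁺ ≡ 1 mol CaCO₃): 54,810 / 100.1 g/mol = 547.5 mol.
Mass of CaCl₂·2H₂O: 547.5 × 147 = 80,490 g.

80.5 kg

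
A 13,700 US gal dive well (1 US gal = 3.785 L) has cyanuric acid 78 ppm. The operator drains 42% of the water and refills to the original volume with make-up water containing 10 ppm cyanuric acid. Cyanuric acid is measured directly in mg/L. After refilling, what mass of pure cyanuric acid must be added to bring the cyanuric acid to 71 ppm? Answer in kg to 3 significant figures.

1.12 kg

Volume: 13,700 US gal × 3.785 L/gal = 51,854 L.
After draining 42% and refilling: 78 × 0.58 + 10 × 0.42 = 49.44 ppm.
Deficit to target: 71 − 49.44 = 21.56 mg/L.
Mass: 21.56 mg/L × 51,854 L = 1118 g cyanuric acid.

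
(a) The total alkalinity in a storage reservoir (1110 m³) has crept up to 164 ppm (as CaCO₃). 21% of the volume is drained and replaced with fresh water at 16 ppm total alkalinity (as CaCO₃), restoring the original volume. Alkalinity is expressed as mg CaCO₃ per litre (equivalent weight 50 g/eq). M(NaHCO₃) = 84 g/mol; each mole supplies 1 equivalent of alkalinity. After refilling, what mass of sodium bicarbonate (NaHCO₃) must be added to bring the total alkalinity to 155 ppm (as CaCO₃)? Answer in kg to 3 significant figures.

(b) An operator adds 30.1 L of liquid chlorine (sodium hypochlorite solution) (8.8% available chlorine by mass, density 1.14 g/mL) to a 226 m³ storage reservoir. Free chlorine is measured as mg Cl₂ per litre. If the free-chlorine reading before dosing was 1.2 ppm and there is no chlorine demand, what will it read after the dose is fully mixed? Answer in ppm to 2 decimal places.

(a) 41.2 kg; (b) 14.56 ppm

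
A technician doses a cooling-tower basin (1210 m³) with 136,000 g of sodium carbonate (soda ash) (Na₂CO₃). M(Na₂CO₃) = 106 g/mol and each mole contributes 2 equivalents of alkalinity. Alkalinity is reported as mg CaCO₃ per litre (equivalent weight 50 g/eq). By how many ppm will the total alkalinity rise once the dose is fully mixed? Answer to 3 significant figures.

Volume: 1210 m³ = 1,210,000 L.
Moles of Na₂CO₃: 136,000 g ÷ 106 g/mol = 1283 mol → 2566 eq of alkalinity.
As CaCO₃: 2566 eq × 50 g/eq = 128,300 g.
Rise: 128,300 g / 1,210,000 L × 1000 = 106 mg/L.

106 ppm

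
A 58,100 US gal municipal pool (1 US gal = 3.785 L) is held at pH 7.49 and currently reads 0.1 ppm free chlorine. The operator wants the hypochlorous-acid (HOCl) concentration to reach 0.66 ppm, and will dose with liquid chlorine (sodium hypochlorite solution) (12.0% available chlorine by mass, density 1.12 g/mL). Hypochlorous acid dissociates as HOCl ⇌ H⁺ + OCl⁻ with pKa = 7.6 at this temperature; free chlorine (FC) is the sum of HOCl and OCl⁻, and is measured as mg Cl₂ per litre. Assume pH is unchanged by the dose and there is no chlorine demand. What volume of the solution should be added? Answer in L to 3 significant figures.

Volume: 58,100 US gal × 3.785 L/gal = 219,908 L.
[OCl⁻]/[HOCl] = 10^(pH − pKa) = 10^(7.49 − 7.6) = 0.7762; fraction as HOCl = 1/(1 + 0.7762) = 0.563.
Free chlorine required for 0.66 ppm HOCl: 0.66 / 0.563 = 1.172 ppm.
FC to add: 1.172 − 0.1 = 1.072 mg/L as Cl₂.
Cl₂ equivalent: 1.072 mg/L × 219,908 L = 235.8 g.
Product at 12.0% available Cl: 235.8 / 0.12 = 1965 g.
Volume: 1965 g ÷ 1.12 g/mL = 1755 mL.

1.75 L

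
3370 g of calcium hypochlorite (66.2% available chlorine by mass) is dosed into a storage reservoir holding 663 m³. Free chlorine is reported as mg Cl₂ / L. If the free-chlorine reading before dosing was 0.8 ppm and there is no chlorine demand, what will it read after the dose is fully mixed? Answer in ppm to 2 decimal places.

4.16 ppm

Volume: 663 m³ = 663,000 L.
Available chlorine delivered: 3370 g × 0.662 = 2231 g as Cl₂.
Concentration rise: 2231 g / 663,000 L = 3.365 mg/L = 3.36 ppm.
Final FC: 0.8 + 3.36 = 4.16 ppm.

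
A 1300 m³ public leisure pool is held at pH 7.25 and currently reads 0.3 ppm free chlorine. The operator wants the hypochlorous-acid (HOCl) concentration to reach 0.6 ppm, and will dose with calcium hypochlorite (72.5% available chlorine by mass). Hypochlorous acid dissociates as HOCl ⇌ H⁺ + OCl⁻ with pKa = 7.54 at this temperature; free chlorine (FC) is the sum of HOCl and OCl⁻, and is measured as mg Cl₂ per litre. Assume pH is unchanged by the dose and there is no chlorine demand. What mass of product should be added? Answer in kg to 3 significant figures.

1.09 kg

Volume: 1300 m³ = 1,300,000 L.
[OCl⁻]/[HOCl] = 10^(pH − pKa) = 10^(7.25 − 7.54) = 0.5129; fraction as HOCl = 1/(1 + 0.5129) = 0.661.
Free chlorine required for 0.6 ppm HOCl: 0.6 / 0.661 = 0.9077 ppm.
FC to add: 0.9077 − 0.3 = 0.6077 mg/L as Cl₂.
Cl₂ equivalent: 0.6077 mg/L × 1,300,000 L = 790 g.
Product at 72.5% available Cl: 790 / 0.725 = 1090 g.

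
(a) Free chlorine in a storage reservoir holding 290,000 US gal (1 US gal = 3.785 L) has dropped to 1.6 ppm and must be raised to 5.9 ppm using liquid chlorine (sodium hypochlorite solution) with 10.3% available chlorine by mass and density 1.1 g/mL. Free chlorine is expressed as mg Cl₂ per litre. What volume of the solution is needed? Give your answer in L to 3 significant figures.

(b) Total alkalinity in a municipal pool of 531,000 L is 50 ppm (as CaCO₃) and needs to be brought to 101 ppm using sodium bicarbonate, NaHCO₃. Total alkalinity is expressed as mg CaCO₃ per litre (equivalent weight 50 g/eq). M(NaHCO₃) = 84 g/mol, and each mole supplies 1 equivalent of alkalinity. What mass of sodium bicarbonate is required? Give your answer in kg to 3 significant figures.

(a) Volume: 290,000 US gal × 3.785 L/gal = 1,097,650 L.
(a) Chlorine deficit: 5.9 − 1.6 = 4.3 ppm = 4.3 mg/L as Cl₂.
(a) Cl₂ equivalent needed: 4.3 mg/L × 1,097,650 L = 4,720,000 mg = 4720 g.
(a) Product at 10.3% available chlorine: 4720 / 0.103 = 45,820 g.
(a) Volume at density 1.1 g/mL: 45,820 g ÷ 1.1 g/mL = 41,660 mL.

(b) Alkalinity to add: (101 − 50) = 51 mg/L as CaCO₃ × 531,000 L = 27,080 g as CaCO₃.
(b) Equivalents: 27,080 g ÷ 50 g/eq = 541.6 eq.
(b) NaHCO₃ supplies 1 eq per mole → 541.6 mol.
(b) Mass: 541.6 mol × 84 g/mol = 45,500 g.

(a) 41.7 L; (b) 45.5 kg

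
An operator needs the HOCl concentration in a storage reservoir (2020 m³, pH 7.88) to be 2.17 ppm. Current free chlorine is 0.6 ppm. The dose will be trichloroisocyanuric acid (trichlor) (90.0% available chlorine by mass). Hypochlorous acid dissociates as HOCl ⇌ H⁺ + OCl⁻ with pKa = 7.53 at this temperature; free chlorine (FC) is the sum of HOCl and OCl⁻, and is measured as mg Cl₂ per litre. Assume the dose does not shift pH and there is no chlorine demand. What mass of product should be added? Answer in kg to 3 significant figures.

Volume: 2020 m³ = 2,020,000 L.
[OCl⁻]/[HOCl] = 10^(pH − pKa) = 10^(7.88 − 7.53) = 2.239; fraction as HOCl = 1/(1 + 2.239) = 0.3088.
Free chlorine required for 2.17 ppm HOCl: 2.17 / 0.3088 = 7.028 ppm.
FC to add: 7.028 − 0.6 = 6.428 mg/L as Cl₂.
Cl₂ equivalent: 6.428 mg/L × 2,020,000 L = 12,980 g.
Product at 90.0% available Cl: 12,980 / 0.9 = 14,430 g.

14.4 kg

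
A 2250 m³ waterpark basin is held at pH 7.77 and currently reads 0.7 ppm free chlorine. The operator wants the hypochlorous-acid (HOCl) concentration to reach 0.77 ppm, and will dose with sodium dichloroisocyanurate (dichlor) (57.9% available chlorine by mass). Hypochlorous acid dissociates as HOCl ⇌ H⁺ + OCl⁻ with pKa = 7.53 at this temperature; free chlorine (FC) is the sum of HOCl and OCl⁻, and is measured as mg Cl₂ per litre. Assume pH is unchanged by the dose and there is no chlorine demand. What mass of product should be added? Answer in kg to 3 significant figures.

5.47 kg

Volume: 2250 m³ = 2,250,000 L.
[OCl⁻]/[HOCl] = 10^(pH − pKa) = 10^(7.77 − 7.53) = 1.738; fraction as HOCl = 1/(1 + 1.738) = 0.3653.
Free chlorine required for 0.77 ppm HOCl: 0.77 / 0.3653 = 2.108 ppm.
FC to add: 2.108 − 0.7 = 1.408 mg/L as Cl₂.
Cl₂ equivalent: 1.408 mg/L × 2,250,000 L = 3168 g.
Product at 57.9% available Cl: 3168 / 0.579 = 5472 g.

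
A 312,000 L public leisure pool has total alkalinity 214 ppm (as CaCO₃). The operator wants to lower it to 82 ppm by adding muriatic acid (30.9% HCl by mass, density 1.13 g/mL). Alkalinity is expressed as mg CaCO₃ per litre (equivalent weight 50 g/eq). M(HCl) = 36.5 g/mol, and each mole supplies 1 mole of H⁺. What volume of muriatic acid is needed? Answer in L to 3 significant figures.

Alkalinity to neutralize: (214 − 82) = 132 mg/L as CaCO₃ × 312,000 L = 41,180 g as CaCO₃.
Equivalents of H⁺ required: 41,180 ÷ 50 g/eq = 823.7 eq = 823.7 mol HCl.
Mass of HCl: 823.7 × 36.5 = 30,060 g.
Mass of 30.9% solution: 30,060 / 0.309 = 97,300 g.
Volume: 97,300 g ÷ 1.13 g/mL = 86,100 mL.

86.1 L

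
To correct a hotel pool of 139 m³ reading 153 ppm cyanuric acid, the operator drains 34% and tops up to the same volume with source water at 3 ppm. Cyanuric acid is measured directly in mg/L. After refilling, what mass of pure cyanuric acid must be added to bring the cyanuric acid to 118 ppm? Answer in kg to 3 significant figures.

2.22 kg

Volume: 139 m³ = 139,000 L.
After draining 34% and refilling: 153 × 0.66 + 3 × 0.34 = 102 ppm.
Deficit to target: 118 − 102 = 16 mg/L.
Mass: 16 mg/L × 139,000 L = 2224 g cyanuric acid.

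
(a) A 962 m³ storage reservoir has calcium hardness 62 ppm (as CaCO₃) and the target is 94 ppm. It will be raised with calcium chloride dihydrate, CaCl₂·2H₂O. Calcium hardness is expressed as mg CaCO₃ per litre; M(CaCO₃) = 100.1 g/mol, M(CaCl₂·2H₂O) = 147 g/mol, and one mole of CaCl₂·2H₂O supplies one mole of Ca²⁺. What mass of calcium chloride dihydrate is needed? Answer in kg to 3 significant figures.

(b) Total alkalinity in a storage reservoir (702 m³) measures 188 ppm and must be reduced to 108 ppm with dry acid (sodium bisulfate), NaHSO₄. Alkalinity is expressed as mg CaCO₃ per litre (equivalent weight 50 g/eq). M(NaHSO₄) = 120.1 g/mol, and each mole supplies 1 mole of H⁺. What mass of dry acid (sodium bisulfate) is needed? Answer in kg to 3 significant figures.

(a) Volume: 962 m³ = 962,000 L.
(a) Hardness to add: (94 − 62) = 32 mg/L as CaCO₃ × 962,000 L = 30,780 g as CaCO₃.
(a) Moles of Ca²⁺ (1 mol Ca²⁺ ≡ 1 mol CaCO₃): 30,780 / 100.1 g/mol = 307.5 mol.
(a) Mass of CaCl₂·2H₂O: 307.5 × 147 = 45,210 g.

(b) Volume: 702 m³ = 702,000 L.
(b) Alkalinity to neutralize: (188 − 108) = 80 mg/L as CaCO₃ × 702,000 L = 56,160 g as CaCO₃.
(b) Equivalents of H⁺ required: 56,160 ÷ 50 g/eq = 1123 eq = 1123 mol NaHSO₄.
(b) Mass of NaHSO₄: 1123 × 120.1 = 134,900 g.

(a) 45.2 kg; (b) 135 kg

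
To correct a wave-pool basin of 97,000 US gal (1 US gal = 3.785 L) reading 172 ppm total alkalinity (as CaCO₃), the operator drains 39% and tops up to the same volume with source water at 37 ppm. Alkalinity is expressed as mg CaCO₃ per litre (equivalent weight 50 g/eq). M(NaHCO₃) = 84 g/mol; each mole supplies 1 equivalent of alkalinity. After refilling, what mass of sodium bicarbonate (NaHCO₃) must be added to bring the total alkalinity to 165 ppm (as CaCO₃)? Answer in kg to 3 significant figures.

28.2 kg

Volume: 97,000 US gal × 3.785 L/gal = 367,145 L.
After draining 39% and refilling: 172 × 0.61 + 37 × 0.39 = 119.35 ppm.
Deficit to target: 165 − 119.35 = 45.65 mg/L.
As CaCO₃: 45.65 mg/L × 367,145 L = 16,760 g; ÷ 50 g/eq ÷ 1 = 335.2 mol NaHCO₃.
Mass: 335.2 × 84 = 28,160 g.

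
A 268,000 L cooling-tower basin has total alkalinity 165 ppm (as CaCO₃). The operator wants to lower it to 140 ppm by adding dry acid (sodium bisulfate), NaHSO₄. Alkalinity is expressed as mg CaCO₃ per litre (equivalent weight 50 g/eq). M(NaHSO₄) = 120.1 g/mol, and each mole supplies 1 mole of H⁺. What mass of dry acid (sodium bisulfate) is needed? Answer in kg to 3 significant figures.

Alkalinity to neutralize: (165 − 140) = 25 mg/L as CaCO₃ × 268,000 L = 6700 g as CaCO₃.
Equivalents of H⁺ required: 6700 ÷ 50 g/eq = 134 eq = 134 mol NaHSO₄.
Mass of NaHSO₄: 134 × 120.1 = 16,090 g.

16.1 kg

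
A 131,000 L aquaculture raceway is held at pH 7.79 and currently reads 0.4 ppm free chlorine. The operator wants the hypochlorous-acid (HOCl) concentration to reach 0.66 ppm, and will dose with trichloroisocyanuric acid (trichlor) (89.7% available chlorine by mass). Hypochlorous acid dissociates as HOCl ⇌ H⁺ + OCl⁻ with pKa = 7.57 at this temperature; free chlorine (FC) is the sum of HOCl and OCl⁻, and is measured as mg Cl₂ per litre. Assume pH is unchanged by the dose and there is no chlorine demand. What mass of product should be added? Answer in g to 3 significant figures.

[OCl⁻]/[HOCl] = 10^(pH − pKa) = 10^(7.79 − 7.57) = 1.66; fraction as HOCl = 1/(1 + 1.66) = 0.376.
Free chlorine required for 0.66 ppm HOCl: 0.66 / 0.376 = 1.755 ppm.
FC to add: 1.755 − 0.4 = 1.355 mg/L as Cl₂.
Cl₂ equivalent: 1.355 mg/L × 131,000 L = 177.5 g.
Product at 89.7% available Cl: 177.5 / 0.897 = 197.9 g.

198 g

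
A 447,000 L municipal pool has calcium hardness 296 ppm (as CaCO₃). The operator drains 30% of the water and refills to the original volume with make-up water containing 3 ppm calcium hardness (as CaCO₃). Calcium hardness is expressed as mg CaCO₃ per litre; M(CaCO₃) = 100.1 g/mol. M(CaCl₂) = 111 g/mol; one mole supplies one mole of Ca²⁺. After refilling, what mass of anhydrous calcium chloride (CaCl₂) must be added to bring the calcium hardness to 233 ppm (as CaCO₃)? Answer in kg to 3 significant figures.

After draining 30% and refilling: 296 × 0.70 + 3 × 0.30 = 208.1 ppm.
Deficit to target: 233 − 208.1 = 24.9 mg/L.
As CaCO₃: 24.9 mg/L × 447,000 L = 11,130 g; ÷ 100.1 = 111.2 mol Ca²⁺.
Mass: 111.2 × 111 = 12,340 g.

12.3 kg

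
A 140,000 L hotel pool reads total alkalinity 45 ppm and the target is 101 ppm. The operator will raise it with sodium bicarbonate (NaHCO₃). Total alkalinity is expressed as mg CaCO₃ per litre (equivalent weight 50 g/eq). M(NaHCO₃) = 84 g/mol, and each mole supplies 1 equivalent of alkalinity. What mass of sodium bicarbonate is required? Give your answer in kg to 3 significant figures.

Alkalinity to add: (101 − 45) = 56 mg/L as CaCO₃ × 140,000 L = 7840 g as CaCO₃.
Equivalents: 7840 g ÷ 50 g/eq = 156.8 eq.
NaHCO₃ supplies 1 eq per mole → 156.8 mol.
Mass: 156.8 mol × 84 g/mol = 13,170 g.

13.2 kg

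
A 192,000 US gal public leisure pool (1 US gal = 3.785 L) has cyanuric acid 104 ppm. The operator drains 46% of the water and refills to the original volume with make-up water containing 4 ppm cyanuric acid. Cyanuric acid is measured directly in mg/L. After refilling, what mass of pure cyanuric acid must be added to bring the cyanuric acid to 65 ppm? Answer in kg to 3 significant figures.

Volume: 192,000 US gal × 3.785 L/gal = 726,720 L.
After draining 46% and refilling: 104 × 0.54 + 4 × 0.46 = 58 ppm.
Deficit to target: 65 − 58 = 7 mg/L.
Mass: 7 mg/L × 726,720 L = 5087 g cyanuric acid.

5.09 kg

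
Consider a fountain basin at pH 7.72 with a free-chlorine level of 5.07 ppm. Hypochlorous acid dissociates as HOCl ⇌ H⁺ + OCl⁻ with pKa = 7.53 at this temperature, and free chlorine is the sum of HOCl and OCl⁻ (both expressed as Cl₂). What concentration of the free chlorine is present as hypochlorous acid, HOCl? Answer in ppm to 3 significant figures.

1.99 ppm

[OCl⁻]/[HOCl] = 10^(pH − pKa) = 10^(7.72 − 7.53) = 10^0.19 = 1.549.
Fraction as HOCl = 1 / (1 + 1.549) = 0.3923.
HOCl = 0.3923 × 5.07 ppm = 1.989 ppm.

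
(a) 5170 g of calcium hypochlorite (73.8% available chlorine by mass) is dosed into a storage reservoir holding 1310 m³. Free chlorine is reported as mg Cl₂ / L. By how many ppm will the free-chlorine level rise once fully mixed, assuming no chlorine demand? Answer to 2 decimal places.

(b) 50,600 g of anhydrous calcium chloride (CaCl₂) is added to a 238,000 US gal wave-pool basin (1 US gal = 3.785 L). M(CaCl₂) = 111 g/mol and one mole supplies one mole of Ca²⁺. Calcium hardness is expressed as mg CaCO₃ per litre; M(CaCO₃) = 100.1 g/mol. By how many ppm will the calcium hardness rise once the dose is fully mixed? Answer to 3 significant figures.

(a) 2.91 ppm; (b) 50.7 ppm

(a) Volume: 1310 m³ = 1,310,000 L.
(a) Available chlorine delivered: 5170 g × 0.738 = 3815 g as Cl₂.
(a) Concentration rise: 3815 g / 1,310,000 L = 2.913 mg/L = 2.91 ppm.

(b) Volume: 238,000 US gal × 3.785 L/gal = 900,830 L.
(b) Moles of Ca²⁺: 50,600 g ÷ 111 g/mol = 455.9 mol.
(b) As CaCO₃: 455.9 mol × 100.1 g/mol = 45,630 g.
(b) Rise: 45,630 g / 900,830 L × 1000 = 50.65 mg/L.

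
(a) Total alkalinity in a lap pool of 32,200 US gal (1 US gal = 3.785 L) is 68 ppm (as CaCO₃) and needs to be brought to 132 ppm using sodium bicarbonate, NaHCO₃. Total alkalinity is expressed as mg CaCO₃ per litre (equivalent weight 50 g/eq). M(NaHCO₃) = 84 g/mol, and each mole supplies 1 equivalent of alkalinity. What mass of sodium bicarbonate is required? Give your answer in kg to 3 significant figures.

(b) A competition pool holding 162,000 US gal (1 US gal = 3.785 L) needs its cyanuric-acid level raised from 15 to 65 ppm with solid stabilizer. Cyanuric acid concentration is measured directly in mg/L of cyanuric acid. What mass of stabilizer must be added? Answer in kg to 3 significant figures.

(a) Volume: 32,200 US gal × 3.785 L/gal = 121,877 L.
(a) Alkalinity to add: (132 − 68) = 64 mg/L as CaCO₃ × 121,877 L = 7800 g as CaCO₃.
(a) Equivalents: 7800 g ÷ 50 g/eq = 156 eq.
(a) NaHCO₃ supplies 1 eq per mole → 156 mol.
(a) Mass: 156 mol × 84 g/mol = 13,100 g.

(b) Volume: 162,000 US gal × 3.785 L/gal = 613,170 L.
(b) CYA to add: (65 − 15) = 50 mg/L × 613,170 L = 30,660 g cyanuric acid.

(a) 13.1 kg; (b) 30.7 kg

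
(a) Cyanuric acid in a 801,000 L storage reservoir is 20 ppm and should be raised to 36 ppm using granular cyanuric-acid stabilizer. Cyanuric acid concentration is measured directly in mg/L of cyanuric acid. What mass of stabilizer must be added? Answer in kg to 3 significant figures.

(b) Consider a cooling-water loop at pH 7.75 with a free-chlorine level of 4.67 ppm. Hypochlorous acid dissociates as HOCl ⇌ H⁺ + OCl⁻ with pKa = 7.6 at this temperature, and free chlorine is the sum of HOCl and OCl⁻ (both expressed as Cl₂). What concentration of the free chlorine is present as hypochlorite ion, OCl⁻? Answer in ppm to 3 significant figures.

(a) 12.8 kg; (b) 2.73 ppm

(a) CYA to add: (36 − 20) = 16 mg/L × 801,000 L = 12,820 g cyanuric acid.

(b) [OCl⁻]/[HOCl] = 10^(pH − pKa) = 10^(7.75 − 7.6) = 10^0.15 = 1.413.
(b) Fraction as HOCl = 1 / (1 + 1.413) = 0.4145.
(b) OCl⁻ = (1 − 0.4145) × 4.67 ppm = 2.734 ppm.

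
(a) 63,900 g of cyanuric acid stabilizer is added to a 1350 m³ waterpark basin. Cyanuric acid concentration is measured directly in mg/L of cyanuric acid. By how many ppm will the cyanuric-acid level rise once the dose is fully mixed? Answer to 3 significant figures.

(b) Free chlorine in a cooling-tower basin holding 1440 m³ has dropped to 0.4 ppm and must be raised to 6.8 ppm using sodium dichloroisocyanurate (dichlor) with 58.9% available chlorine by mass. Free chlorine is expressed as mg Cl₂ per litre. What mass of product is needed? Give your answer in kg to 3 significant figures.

(a) Volume: 1350 m³ = 1,350,000 L.
(a) Rise: 63,900 g / 1,350,000 L × 1000 = 47.33 mg/L.

(b) Volume: 1440 m³ = 1,440,000 L.
(b) Chlorine deficit: 6.8 − 0.4 = 6.4 ppm = 6.4 mg/L as Cl₂.
(b) Cl₂ equivalent needed: 6.4 mg/L × 1,440,000 L = 9,216,000 mg = 9216 g.
(b) Product at 58.9% available chlorine: 9216 / 0.589 = 15,650 g.

(a) 47.3 ppm; (b) 15.6 kg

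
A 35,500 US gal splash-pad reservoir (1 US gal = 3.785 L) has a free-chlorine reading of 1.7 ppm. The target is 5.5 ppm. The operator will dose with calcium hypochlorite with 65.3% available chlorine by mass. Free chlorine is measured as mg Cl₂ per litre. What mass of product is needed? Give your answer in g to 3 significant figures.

782 g

Volume: 35,500 US gal × 3.785 L/gal = 134,368 L.
Chlorine deficit: 5.5 − 1.7 = 3.8 ppm = 3.8 mg/L as Cl₂.
Cl₂ equivalent needed: 3.8 mg/L × 134,368 L = 510,600 mg = 510.6 g.
Product at 65.3% available chlorine: 510.6 / 0.653 = 781.9 g.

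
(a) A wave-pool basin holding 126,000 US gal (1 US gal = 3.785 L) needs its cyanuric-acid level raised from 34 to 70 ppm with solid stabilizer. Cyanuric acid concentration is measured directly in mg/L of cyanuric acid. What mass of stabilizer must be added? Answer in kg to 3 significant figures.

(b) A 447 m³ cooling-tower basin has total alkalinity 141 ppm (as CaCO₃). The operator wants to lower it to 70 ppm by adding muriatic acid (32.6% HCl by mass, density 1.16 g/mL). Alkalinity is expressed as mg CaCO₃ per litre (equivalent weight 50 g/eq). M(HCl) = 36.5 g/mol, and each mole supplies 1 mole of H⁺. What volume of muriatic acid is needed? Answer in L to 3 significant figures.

(a) Volume: 126,000 US gal × 3.785 L/gal = 476,910 L.
(a) CYA to add: (70 − 34) = 36 mg/L × 476,910 L = 17,170 g cyanuric acid.

(b) Volume: 447 m³ = 447,000 L.
(b) Alkalinity to neutralize: (141 − 70) = 71 mg/L as CaCO₃ × 447,000 L = 31,740 g as CaCO₃.
(b) Equivalents of H⁺ required: 31,740 ÷ 50 g/eq = 634.7 eq = 634.7 mol HCl.
(b) Mass of HCl: 634.7 × 36.5 = 23,170 g.
(b) Mass of 32.6% solution: 23,170 / 0.326 = 71,070 g.
(b) Volume: 71,070 g ÷ 1.16 g/mL = 61,270 mL.

(a) 17.2 kg; (b) 61.3 L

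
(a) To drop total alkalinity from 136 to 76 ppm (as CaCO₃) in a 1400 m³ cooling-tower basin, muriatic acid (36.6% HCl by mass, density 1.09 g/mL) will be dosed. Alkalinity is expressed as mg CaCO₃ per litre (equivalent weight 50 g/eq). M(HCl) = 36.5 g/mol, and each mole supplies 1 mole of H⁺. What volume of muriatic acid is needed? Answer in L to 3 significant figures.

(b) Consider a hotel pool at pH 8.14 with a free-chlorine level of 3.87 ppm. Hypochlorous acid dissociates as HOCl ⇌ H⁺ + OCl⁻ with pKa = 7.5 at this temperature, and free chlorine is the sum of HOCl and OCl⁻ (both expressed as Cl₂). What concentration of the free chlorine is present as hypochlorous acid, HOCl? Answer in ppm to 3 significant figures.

(a) 154 L; (b) 0.721 ppm

(a) Volume: 1400 m³ = 1,400,000 L.
(a) Alkalinity to neutralize: (136 − 76) = 60 mg/L as CaCO₃ × 1,400,000 L = 84,000 g as CaCO₃.
(a) Equivalents of H⁺ required: 84,000 ÷ 50 g/eq = 1680 eq = 1680 mol HCl.
(a) Mass of HCl: 1680 × 36.5 = 61,320 g.
(a) Mass of 36.6% solution: 61,320 / 0.366 = 167,500 g.
(a) Volume: 167,500 g ÷ 1.09 g/mL = 153,700 mL.

(b) [OCl⁻]/[HOCl] = 10^(pH − pKa) = 10^(8.14 − 7.5) = 10^0.64 = 4.365.
(b) Fraction as HOCl = 1 / (1 + 4.365) = 0.1864.
(b) HOCl = 0.1864 × 3.87 ppm = 0.7213 ppm.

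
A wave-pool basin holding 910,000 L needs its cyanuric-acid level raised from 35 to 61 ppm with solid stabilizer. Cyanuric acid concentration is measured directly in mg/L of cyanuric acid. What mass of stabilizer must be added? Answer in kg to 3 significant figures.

CYA to add: (61 − 35) = 26 mg/L × 910,000 L = 23,660 g cyanuric acid.

23.7 kg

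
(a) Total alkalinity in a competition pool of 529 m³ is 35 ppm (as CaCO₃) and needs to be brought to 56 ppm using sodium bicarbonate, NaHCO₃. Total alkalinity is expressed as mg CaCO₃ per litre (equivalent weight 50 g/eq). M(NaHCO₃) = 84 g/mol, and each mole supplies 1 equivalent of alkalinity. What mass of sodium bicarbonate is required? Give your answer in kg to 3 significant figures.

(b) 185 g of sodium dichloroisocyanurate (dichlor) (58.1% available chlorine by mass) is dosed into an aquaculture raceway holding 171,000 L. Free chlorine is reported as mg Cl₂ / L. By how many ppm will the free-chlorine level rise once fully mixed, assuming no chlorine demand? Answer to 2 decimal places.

(a) Volume: 529 m³ = 529,000 L.
(a) Alkalinity to add: (56 − 35) = 21 mg/L as CaCO₃ × 529,000 L = 11,110 g as CaCO₃.
(a) Equivalents: 11,110 g ÷ 50 g/eq = 222.2 eq.
(a) NaHCO₃ supplies 1 eq per mole → 222.2 mol.
(a) Mass: 222.2 mol × 84 g/mol = 18,660 g.

(b) Available chlorine delivered: 185 g × 0.581 = 107.5 g as Cl₂.
(b) Concentration rise: 107.5 g / 171,000 L = 0.6286 mg/L = 0.63 ppm.

(a) 18.7 kg; (b) 0.63 ppm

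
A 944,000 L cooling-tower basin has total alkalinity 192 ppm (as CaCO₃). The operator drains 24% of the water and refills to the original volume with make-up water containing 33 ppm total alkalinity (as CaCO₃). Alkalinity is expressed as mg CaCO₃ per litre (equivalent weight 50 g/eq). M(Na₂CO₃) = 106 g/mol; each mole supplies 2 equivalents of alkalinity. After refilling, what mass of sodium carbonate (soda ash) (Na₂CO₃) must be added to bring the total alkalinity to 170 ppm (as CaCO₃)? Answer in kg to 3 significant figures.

16.2 kg

After draining 24% and refilling: 192 × 0.76 + 33 × 0.24 = 153.84 ppm.
Deficit to target: 170 − 153.84 = 16.16 mg/L.
As CaCO₃: 16.16 mg/L × 944,000 L = 15,260 g; ÷ 50 g/eq ÷ 2 = 152.6 mol Na₂CO₃.
Mass: 152.6 × 106 = 16,170 g.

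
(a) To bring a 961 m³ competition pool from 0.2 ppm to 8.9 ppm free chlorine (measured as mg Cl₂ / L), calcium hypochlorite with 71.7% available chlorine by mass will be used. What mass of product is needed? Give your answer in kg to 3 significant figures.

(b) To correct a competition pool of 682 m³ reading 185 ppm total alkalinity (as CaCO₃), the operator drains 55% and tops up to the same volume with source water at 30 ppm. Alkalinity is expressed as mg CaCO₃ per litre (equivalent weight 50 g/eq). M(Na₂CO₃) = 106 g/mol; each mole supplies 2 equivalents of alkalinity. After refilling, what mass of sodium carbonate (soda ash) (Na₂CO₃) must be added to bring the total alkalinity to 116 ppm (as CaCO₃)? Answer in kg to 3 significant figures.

(a) Volume: 961 m³ = 961,000 L.
(a) Chlorine deficit: 8.9 − 0.2 = 8.7 ppm = 8.7 mg/L as Cl₂.
(a) Cl₂ equivalent needed: 8.7 mg/L × 961,000 L = 8,361,000 mg = 8361 g.
(a) Product at 71.7% available chlorine: 8361 / 0.717 = 11,660 g.

(b) Volume: 682 m³ = 682,000 L.
(b) After draining 55% and refilling: 185 × 0.45 + 30 × 0.55 = 99.75 ppm.
(b) Deficit to target: 116 − 99.75 = 16.25 mg/L.
(b) As CaCO₃: 16.25 mg/L × 682,000 L = 11,080 g; ÷ 50 g/eq ÷ 2 = 110.8 mol Na₂CO₃.
(b) Mass: 110.8 × 106 = 11,750 g.

(a) 11.7 kg; (b) 11.7 kg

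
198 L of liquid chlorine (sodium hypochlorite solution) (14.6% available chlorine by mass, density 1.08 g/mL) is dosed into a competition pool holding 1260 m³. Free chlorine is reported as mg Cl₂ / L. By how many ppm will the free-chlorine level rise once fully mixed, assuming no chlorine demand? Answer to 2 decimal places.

Volume: 1260 m³ = 1,260,000 L.
Mass of solution: 198 L × 1000 mL/L × 1.08 g/mL = 213,800 g.
Available chlorine delivered: 213,800 g × 0.146 = 31,220 g as Cl₂.
Concentration rise: 31,220 g / 1,260,000 L = 24.78 mg/L = 24.78 ppm.

24.78 ppm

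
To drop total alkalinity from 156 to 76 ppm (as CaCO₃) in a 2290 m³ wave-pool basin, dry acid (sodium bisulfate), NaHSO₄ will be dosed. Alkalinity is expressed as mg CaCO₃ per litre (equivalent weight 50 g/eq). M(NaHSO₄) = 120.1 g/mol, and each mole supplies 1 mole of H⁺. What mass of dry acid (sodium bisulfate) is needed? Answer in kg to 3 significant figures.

Volume: 2290 m³ = 2,290,000 L.
Alkalinity to neutralize: (156 − 76) = 80 mg/L as CaCO₃ × 2,290,000 L = 183,200 g as CaCO₃.
Equivalents of H⁺ required: 183,200 ÷ 50 g/eq = 3664 eq = 3664 mol NaHSO₄.
Mass of NaHSO₄: 3664 × 120.1 = 440,000 g.

440 kg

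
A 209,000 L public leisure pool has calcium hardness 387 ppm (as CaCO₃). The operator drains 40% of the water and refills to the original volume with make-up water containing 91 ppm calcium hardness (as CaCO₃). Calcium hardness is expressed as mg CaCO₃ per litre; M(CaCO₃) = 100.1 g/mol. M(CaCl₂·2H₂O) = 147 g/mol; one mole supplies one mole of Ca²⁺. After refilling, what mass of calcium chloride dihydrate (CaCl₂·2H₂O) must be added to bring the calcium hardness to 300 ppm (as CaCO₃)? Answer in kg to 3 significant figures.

9.64 kg

After draining 40% and refilling: 387 × 0.60 + 91 × 0.40 = 268.6 ppm.
Deficit to target: 300 − 268.6 = 31.4 mg/L.
As CaCO₃: 31.4 mg/L × 209,000 L = 6563 g; ÷ 100.1 = 65.56 mol Ca²⁺.
Mass: 65.56 × 147 = 9637 g.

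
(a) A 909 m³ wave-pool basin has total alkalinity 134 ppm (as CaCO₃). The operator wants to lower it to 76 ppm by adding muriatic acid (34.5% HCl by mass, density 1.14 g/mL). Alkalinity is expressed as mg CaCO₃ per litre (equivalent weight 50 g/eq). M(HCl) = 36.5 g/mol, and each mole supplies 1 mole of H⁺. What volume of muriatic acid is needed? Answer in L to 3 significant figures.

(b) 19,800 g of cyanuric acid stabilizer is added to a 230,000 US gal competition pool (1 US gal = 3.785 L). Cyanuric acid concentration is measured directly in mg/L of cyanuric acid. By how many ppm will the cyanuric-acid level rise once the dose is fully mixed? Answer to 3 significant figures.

(a) 97.9 L; (b) 22.7 ppm

(a) Volume: 909 m³ = 909,000 L.
(a) Alkalinity to neutralize: (134 − 76) = 58 mg/L as CaCO₃ × 909,000 L = 52,720 g as CaCO₃.
(a) Equivalents of H⁺ required: 52,720 ÷ 50 g/eq = 1054 eq = 1054 mol HCl.
(a) Mass of HCl: 1054 × 36.5 = 38,490 g.
(a) Mass of 34.5% solution: 38,490 / 0.345 = 111,600 g.
(a) Volume: 111,600 g ÷ 1.14 g/mL = 97,860 mL.

(b) Volume: 230,000 US gal × 3.785 L/gal = 870,550 L.
(b) Rise: 19,800 g / 870,550 L × 1000 = 22.74 mg/L.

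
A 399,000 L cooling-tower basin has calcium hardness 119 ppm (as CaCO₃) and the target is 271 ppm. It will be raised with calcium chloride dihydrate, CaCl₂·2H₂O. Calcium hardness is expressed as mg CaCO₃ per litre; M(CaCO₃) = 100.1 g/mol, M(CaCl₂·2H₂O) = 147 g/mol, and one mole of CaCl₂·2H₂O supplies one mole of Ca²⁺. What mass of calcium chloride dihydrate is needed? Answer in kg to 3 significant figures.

89.1 kg

Hardness to add: (271 − 119) = 152 mg/L as CaCO₃ × 399,000 L = 60,650 g as CaCO₃.
Moles of Ca²⁺ (1 mol Ca²⁺ ≡ 1 mol CaCO₃): 60,650 / 100.1 g/mol = 605.9 mol.
Mass of CaCl₂·2H₂O: 605.9 × 147 = 89,060 g.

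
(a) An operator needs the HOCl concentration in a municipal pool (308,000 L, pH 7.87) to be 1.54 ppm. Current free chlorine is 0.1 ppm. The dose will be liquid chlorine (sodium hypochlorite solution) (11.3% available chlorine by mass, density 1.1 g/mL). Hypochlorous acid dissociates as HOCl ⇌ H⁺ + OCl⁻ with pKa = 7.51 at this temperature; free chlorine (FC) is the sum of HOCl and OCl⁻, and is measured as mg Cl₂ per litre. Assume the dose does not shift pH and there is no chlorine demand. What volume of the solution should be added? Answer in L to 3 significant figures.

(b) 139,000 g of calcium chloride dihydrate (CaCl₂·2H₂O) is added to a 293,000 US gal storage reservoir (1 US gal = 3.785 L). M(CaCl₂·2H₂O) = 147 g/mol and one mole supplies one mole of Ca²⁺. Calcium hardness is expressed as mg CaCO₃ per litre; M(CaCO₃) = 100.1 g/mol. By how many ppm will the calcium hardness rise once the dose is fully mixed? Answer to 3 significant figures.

(a) 12.3 L; (b) 85.3 ppm

(a) [OCl⁻]/[HOCl] = 10^(pH − pKa) = 10^(7.87 − 7.51) = 2.291; fraction as HOCl = 1/(1 + 2.291) = 0.3039.
(a) Free chlorine required for 1.54 ppm HOCl: 1.54 / 0.3039 = 5.068 ppm.
(a) FC to add: 5.068 − 0.1 = 4.968 mg/L as Cl₂.
(a) Cl₂ equivalent: 4.968 mg/L × 308,000 L = 1530 g.
(a) Product at 11.3% available Cl: 1530 / 0.113 = 13,540 g.
(a) Volume: 13,540 g ÷ 1.1 g/mL = 12,310 mL.

(b) Volume: 293,000 US gal × 3.785 L/gal = 1,109,005 L.
(b) Moles of Ca²⁺: 139,000 g ÷ 147 g/mol = 945.6 mol.
(b) As CaCO₃: 945.6 mol × 100.1 g/mol = 94,650 g.
(b) Rise: 94,650 g / 1,109,005 L × 1000 = 85.35 mg/L.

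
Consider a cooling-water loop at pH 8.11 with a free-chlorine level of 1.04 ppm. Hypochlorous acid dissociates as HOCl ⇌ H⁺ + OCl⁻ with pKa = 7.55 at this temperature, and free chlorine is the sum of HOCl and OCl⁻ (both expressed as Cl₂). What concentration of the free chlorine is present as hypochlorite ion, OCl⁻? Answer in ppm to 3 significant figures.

0.815 ppm

[OCl⁻]/[HOCl] = 10^(pH − pKa) = 10^(8.11 − 7.55) = 10^0.56 = 3.631.
Fraction as HOCl = 1 / (1 + 3.631) = 0.2159.
OCl⁻ = (1 − 0.2159) × 1.04 ppm = 0.8154 ppm.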